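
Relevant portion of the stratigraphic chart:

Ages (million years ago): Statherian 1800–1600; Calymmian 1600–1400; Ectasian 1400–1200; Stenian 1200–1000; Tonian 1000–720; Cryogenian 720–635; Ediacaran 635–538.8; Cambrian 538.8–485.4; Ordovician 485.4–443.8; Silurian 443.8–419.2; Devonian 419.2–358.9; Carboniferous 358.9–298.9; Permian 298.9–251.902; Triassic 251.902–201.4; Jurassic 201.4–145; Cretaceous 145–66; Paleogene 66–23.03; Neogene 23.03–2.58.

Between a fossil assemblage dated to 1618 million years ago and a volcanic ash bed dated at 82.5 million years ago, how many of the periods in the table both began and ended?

The older date is 1618 Ma and the younger is 82.5 Ma.
Periods with start < 1618 and end > 82.5 Ma: Calymmian (1600–1400), Ectasian (1400–1200), Stenian (1200–1000), Tonian (1000–720), Cryogenian (720–635), Ediacaran (635–538.8), Cambrian (538.8–485.4), Ordovician (485.4–443.8), Silurian (443.8–419.2), Devonian (419.2–358.9), Carboniferous (358.9–298.9), Permian (298.9–251.902), Triassic (251.902–201.4), Jurassic (201.4–145).
That is 14 complete periods.

14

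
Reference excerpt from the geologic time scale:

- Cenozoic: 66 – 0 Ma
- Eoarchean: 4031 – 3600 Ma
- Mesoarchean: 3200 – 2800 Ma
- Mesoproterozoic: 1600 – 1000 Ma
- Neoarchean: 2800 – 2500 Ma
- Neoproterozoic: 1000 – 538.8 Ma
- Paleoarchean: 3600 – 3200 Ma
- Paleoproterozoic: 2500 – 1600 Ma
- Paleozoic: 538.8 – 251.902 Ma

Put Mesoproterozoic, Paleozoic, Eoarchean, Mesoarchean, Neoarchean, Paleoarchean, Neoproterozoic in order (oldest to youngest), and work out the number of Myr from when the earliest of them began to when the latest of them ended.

Eoarchean, Paleoarchean, Mesoarchean, Neoarchean, Mesoproterozoic, Neoproterozoic, Paleozoic; total span 3779.098 Myr

Start ages (Ma): Eoarchean 4031, Paleoarchean 3600, Mesoarchean 3200, Neoarchean 2800, Mesoproterozoic 1600, Neoproterozoic 1000, Paleozoic 538.8.
Ordered oldest to youngest: Eoarchean, Paleoarchean, Mesoarchean, Neoarchean, Mesoproterozoic, Neoproterozoic, Paleozoic.
Span = 4031 − 251.902 = 3779.098 Myr.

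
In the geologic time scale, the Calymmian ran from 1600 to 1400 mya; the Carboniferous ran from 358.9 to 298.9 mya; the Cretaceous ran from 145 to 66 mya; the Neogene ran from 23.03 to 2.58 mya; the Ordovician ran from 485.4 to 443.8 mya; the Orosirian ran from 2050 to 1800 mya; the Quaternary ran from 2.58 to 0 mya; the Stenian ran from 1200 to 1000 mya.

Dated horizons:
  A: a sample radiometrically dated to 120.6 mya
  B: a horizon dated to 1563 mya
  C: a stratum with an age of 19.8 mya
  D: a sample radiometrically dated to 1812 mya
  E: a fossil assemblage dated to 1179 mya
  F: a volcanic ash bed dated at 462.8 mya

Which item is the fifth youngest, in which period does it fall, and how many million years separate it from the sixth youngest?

B, in the Calymmian; 249 million years to D

Sorted youngest-first by Ma: C (19.8), A (120.6), F (462.8), E (1179), B (1563), D (1812).
The fifth youngest is B at 1563 Ma, which lies in 1600–1400 Ma: the Calymmian.
The sixth youngest is D at 1812 Ma; separation = |1563 − 1812| = 249 Myr.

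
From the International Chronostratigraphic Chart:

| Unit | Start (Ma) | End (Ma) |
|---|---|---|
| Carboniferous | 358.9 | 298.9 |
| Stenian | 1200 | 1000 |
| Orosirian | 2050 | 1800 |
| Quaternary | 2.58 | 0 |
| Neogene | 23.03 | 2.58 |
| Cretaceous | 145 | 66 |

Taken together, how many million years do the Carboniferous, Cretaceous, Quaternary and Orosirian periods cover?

Each duration: Carboniferous = 60; Cretaceous = 79; Quaternary = 2.58; Orosirian = 250.
Sum: 60 + 79 + 2.58 + 250 = 391.58 Myr.

391.58 million years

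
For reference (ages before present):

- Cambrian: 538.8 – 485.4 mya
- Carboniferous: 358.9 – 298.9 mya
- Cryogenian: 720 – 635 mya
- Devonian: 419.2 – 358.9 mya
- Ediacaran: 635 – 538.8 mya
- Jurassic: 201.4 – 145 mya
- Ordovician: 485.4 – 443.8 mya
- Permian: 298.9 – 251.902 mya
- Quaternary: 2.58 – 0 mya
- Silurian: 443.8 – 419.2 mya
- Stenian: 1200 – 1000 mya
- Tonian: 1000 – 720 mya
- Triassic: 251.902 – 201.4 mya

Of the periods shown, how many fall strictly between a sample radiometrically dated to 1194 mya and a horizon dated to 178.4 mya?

10

The older date is 1194 Ma and the younger is 178.4 Ma.
Periods with start < 1194 and end > 178.4 Ma: Tonian (1000–720), Cryogenian (720–635), Ediacaran (635–538.8), Cambrian (538.8–485.4), Ordovician (485.4–443.8), Silurian (443.8–419.2), Devonian (419.2–358.9), Carboniferous (358.9–298.9), Permian (298.9–251.902), Triassic (251.902–201.4).
That is 10 complete periods.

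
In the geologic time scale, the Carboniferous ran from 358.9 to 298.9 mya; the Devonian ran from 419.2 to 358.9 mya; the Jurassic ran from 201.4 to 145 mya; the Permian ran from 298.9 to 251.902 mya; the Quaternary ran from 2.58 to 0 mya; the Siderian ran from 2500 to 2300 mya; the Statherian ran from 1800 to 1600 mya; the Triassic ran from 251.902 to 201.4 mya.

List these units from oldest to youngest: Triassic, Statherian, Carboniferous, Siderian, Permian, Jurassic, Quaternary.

Siderian, Statherian, Carboniferous, Permian, Triassic, Jurassic, Quaternary

The oldest of these is Siderian (starts 2500 Ma) and the youngest is Quaternary (ends 0 Ma).
In between, by decreasing start age: Statherian (1800), Carboniferous (358.9), Permian (298.9), Triassic (251.902), Jurassic (201.4).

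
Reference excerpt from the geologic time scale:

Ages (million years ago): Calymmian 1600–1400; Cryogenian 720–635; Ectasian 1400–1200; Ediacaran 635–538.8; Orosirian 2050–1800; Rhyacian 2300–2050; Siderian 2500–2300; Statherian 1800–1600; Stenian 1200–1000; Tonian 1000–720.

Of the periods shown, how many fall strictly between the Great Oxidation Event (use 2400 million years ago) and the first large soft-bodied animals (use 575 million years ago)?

2400 Ma sits inside the Siderian (2500–2300) and 575 Ma inside the Ediacaran (635–538.8); neither of those is wholly between the two dates.
The listed periods lying completely between them are Rhyacian, Orosirian, Statherian, Calymmian, Ectasian, Stenian, Tonian, Cryogenian — 8 in all.

8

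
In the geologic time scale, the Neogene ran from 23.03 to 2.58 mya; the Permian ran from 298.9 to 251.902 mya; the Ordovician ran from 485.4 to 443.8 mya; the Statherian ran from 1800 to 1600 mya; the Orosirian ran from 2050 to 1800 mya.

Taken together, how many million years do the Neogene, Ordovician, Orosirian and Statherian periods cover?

512.05 million years

Each duration: Neogene = 20.45; Ordovician = 41.6; Orosirian = 250; Statherian = 200.
Sum: 20.45 + 41.6 + 250 + 200 = 512.05 Myr.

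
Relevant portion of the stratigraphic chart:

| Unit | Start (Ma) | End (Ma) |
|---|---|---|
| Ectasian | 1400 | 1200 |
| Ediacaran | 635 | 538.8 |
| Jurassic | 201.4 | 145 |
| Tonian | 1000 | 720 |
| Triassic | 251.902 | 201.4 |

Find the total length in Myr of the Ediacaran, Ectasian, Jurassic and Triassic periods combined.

403.102 million years

Each duration: Ediacaran = 96.2; Ectasian = 200; Jurassic = 56.4; Triassic = 50.502.
Sum: 96.2 + 200 + 56.4 + 50.502 = 403.102 Myr.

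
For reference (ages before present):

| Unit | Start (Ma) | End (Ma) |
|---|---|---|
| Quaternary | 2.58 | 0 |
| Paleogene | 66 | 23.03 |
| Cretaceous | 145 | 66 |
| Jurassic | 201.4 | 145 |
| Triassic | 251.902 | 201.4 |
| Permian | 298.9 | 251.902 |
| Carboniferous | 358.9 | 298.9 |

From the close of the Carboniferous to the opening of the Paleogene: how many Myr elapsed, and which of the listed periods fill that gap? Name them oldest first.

232.9 million years; Permian, Triassic, Jurassic, Cretaceous

End of Carboniferous = 298.9 Ma; start of Paleogene = 66 Ma.
Gap = 298.9 − 66 = 232.9 Myr.
Periods wholly inside 298.9–66 Ma: Permian (298.9–251.902), Triassic (251.902–201.4), Jurassic (201.4–145), Cretaceous (145–66).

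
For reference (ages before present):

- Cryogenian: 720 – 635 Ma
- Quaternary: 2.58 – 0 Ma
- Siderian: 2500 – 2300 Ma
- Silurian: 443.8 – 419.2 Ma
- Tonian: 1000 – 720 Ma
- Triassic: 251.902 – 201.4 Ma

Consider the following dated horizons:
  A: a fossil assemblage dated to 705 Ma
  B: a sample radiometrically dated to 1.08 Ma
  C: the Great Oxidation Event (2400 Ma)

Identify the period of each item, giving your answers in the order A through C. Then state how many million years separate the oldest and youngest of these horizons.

A: 705 Ma lies in 720–635 Ma, so Cryogenian.
B: 1.08 Ma lies in 2.58–0 Ma, so Quaternary.
C: 2400 Ma lies in 2500–2300 Ma, so Siderian.
Oldest = 2400 Ma, youngest = 1.08 Ma → span 2398.92 Myr.

A — Cryogenian; B — Quaternary; C — Siderian; span 2398.92 million years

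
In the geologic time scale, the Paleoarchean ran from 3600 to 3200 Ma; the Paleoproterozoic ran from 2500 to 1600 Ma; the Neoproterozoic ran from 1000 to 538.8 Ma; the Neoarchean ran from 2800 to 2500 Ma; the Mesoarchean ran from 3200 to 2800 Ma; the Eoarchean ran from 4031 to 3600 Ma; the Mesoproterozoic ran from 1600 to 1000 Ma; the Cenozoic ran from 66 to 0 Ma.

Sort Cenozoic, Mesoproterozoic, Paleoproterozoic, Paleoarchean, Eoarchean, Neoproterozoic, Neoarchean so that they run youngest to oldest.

The oldest of these is Eoarchean (starts 4031 Ma) and the youngest is Cenozoic (ends 0 Ma).
In between, by decreasing start age: Paleoarchean (3600), Neoarchean (2800), Paleoproterozoic (2500), Mesoproterozoic (1600), Neoproterozoic (1000).
Listing youngest first means reversing that sequence.

Cenozoic, Neoproterozoic, Mesoproterozoic, Paleoproterozoic, Neoarchean, Paleoarchean, Eoarchean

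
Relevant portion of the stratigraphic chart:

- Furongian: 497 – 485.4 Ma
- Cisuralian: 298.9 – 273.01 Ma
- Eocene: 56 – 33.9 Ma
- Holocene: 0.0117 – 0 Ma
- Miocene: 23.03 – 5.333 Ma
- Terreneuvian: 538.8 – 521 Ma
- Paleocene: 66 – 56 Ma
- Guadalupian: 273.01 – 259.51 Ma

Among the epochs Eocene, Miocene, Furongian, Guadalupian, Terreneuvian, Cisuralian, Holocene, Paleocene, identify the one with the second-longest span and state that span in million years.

Durations: Eocene 22.1; Miocene 17.697; Furongian 11.6; Guadalupian 13.5; Terreneuvian 17.8; Cisuralian 25.89; Holocene 0.0117; Paleocene 10 Myr.
Sorted longest-first: Cisuralian (25.89), Eocene (22.1), Terreneuvian (17.8), Miocene (17.697), Guadalupian (13.5), Furongian (11.6), Paleocene (10), Holocene (0.0117).
The second longest is Eocene at 22.1 Myr.

Eocene, 22.1 million years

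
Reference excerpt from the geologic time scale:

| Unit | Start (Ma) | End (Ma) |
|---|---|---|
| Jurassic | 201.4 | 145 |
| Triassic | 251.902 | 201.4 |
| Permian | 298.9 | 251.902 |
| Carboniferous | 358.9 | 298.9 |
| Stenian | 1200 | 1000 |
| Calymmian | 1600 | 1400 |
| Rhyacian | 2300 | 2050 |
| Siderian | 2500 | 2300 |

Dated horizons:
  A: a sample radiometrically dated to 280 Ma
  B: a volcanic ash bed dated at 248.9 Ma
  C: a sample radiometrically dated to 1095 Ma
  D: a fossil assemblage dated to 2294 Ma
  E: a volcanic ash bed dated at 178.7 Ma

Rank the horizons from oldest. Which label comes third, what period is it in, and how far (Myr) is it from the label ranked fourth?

A, in the Permian; 31.1 million years to B

Sorted oldest-first by Ma: D (2294), C (1095), A (280), B (248.9), E (178.7).
The third oldest is A at 280 Ma, which lies in 298.9–251.902 Ma: the Permian.
The fourth oldest is B at 248.9 Ma; separation = |280 − 248.9| = 31.1 Myr.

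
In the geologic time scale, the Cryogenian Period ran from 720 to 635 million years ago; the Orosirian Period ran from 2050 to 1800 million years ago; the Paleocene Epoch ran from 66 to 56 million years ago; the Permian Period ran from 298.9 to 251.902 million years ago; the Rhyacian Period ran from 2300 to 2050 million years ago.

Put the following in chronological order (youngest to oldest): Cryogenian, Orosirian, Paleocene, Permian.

Sorting by start age (ascending Ma, since larger Ma = older): Paleocene start 66, Permian start 298.9, Cryogenian start 720, Orosirian start 2050.

Paleocene, then Permian, then Cryogenian, then Orosirian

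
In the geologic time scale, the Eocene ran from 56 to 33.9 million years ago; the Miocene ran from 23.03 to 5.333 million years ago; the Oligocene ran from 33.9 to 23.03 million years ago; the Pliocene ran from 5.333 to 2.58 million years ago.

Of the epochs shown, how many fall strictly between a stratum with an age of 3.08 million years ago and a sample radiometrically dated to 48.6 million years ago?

The older date is 48.6 Ma and the younger is 3.08 Ma.
Epochs with start < 48.6 and end > 3.08 Ma: Oligocene (33.9–23.03), Miocene (23.03–5.333).
That is 2 complete epochs.

2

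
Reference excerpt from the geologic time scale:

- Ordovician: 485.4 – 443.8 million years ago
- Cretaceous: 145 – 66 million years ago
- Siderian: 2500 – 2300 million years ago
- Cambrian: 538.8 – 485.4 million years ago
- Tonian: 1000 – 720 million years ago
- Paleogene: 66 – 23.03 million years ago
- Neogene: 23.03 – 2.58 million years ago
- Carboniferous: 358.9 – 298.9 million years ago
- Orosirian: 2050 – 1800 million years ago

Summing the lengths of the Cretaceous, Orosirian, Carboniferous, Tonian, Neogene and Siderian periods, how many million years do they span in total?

Duration is start − end for each: (145 − 66) + (2050 − 1800) + (358.9 − 298.9) + (1000 − 720) + (23.03 − 2.58) + (2500 − 2300).
That is 79 + 250 + 60 + 280 + 20.45 + 200, which totals 889.45 million years.

889.45 million years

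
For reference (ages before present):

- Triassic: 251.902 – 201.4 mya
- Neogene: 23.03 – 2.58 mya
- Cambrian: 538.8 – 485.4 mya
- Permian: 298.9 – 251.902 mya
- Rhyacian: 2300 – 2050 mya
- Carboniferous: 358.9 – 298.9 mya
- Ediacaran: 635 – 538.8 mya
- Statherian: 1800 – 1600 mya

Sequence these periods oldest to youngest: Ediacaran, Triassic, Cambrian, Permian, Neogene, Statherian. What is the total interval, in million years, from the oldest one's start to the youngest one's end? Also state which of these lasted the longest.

Statherian, Ediacaran, Cambrian, Permian, Triassic, Neogene; total span 1797.42 Myr; longest is Statherian

From the excerpt: Ediacaran 635–538.8; Triassic 251.902–201.4; Cambrian 538.8–485.4; Permian 298.9–251.902; Neogene 23.03–2.58; Statherian 1800–1600 (Ma).
Larger Ma is earlier, so the oldest is Statherian and the youngest is Neogene; oldest to youngest: Statherian, Ediacaran, Cambrian, Permian, Triassic, Neogene.
Oldest start 1800 minus youngest end 2.58 gives 1797.42 Myr overall.
Individual lengths (start − end): Ediacaran 96.2; Statherian 200; Triassic 50.502; Neogene 20.45; Cambrian 53.4; Permian 46.998. The largest is Statherian at 200 Myr.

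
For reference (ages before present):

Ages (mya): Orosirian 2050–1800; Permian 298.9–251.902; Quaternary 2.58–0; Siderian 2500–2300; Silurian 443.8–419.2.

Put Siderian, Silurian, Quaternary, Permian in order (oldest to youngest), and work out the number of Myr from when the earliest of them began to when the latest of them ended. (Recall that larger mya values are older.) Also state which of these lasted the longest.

Start ages (Ma): Siderian 2500, Silurian 443.8, Permian 298.9, Quaternary 2.58.
Ordered oldest to youngest: Siderian, Silurian, Permian, Quaternary.
Span = 2500 − 0 = 2500 Myr.
Durations: Permian 46.998, Siderian 200, Quaternary 2.58, Silurian 24.6 → longest is Siderian (200 Myr).

Siderian → Silurian → Permian → Quaternary; total span 2500 Myr; longest is Siderian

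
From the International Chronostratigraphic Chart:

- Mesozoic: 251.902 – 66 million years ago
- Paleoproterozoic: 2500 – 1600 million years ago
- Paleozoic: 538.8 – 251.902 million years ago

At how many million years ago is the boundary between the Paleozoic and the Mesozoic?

The Paleozoic ends and the Mesozoic begins at 251.902 million years ago.

251.902 million years ago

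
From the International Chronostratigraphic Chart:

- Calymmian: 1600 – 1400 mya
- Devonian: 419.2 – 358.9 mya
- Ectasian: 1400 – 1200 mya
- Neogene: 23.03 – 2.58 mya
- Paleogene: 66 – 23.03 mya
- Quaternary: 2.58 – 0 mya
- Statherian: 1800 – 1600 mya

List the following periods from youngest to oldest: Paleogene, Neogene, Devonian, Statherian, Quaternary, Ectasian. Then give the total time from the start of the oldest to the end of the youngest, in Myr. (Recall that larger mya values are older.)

From the excerpt: Paleogene 66–23.03; Neogene 23.03–2.58; Devonian 419.2–358.9; Statherian 1800–1600; Quaternary 2.58–0; Ectasian 1400–1200 (Ma).
Larger Ma is earlier, so the oldest is Statherian and the youngest is Quaternary; youngest to oldest: Quaternary, Neogene, Paleogene, Devonian, Ectasian, Statherian.
Oldest start 1800 minus youngest end 0 gives 1800 Myr overall.

Quaternary, Neogene, Paleogene, Devonian, Ectasian, Statherian; total span 1800 Myr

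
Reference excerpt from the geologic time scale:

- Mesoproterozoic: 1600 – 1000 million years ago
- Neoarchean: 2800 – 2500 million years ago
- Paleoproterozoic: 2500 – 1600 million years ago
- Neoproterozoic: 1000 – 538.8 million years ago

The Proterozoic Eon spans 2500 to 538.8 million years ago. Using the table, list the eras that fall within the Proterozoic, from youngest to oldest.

Eras with both bounds inside 2500–538.8 Ma: Neoproterozoic (1000–538.8), Mesoproterozoic (1600–1000), Paleoproterozoic (2500–1600).

Neoproterozoic, Mesoproterozoic, Paleoproterozoic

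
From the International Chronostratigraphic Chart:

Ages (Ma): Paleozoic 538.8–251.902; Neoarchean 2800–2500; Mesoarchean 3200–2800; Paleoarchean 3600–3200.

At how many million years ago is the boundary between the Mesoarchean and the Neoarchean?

The Mesoarchean ends and the Neoarchean begins at 2800 Ma.

2800 Ma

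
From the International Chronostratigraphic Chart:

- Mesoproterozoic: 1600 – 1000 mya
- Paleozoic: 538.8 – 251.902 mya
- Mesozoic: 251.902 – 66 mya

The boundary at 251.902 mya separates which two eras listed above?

Paleozoic and Mesozoic

The Paleozoic ends at 251.902 mya and the Mesozoic begins at 251.902 mya, so they share that boundary.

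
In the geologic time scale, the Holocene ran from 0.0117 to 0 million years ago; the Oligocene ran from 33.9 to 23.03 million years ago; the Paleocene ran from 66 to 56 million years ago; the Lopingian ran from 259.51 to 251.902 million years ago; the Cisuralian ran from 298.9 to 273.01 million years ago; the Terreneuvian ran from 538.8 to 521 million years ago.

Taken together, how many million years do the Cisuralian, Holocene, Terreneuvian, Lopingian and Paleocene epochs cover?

61.3097 million years

Each duration: Cisuralian = 25.89; Holocene = 0.0117; Terreneuvian = 17.8; Lopingian = 7.608; Paleocene = 10.
Sum: 25.89 + 0.0117 + 17.8 + 7.608 + 10 = 61.3097 Myr.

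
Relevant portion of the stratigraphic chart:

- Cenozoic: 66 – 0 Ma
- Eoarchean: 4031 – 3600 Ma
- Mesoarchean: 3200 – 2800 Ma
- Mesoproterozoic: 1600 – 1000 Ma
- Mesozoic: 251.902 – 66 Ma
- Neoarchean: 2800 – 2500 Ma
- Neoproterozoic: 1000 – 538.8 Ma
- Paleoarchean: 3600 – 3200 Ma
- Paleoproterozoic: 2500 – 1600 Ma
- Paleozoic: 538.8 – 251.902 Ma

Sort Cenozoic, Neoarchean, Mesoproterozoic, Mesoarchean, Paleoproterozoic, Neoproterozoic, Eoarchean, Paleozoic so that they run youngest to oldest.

Read off each span (Ma): Cenozoic 66–0; Neoarchean 2800–2500; Mesoproterozoic 1600–1000; Mesoarchean 3200–2800; Paleoproterozoic 2500–1600; Neoproterozoic 1000–538.8; Eoarchean 4031–3600; Paleozoic 538.8–251.902.
Larger Ma is older, so oldest→youngest is Eoarchean, Mesoarchean, Neoarchean, Paleoproterozoic, Mesoproterozoic, Neoproterozoic, Paleozoic, Cenozoic; reverse it for youngest→oldest.

Cenozoic → Paleozoic → Neoproterozoic → Mesoproterozoic → Paleoproterozoic → Neoarchean → Mesoarchean → Eoarchean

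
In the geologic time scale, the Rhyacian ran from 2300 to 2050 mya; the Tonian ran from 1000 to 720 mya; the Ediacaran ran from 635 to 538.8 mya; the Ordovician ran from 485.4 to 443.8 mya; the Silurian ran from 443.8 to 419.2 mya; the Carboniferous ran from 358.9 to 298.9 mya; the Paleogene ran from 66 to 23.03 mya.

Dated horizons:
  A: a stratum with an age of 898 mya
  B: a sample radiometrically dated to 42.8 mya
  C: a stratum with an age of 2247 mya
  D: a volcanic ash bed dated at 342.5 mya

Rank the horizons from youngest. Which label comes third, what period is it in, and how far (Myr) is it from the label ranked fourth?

A, in the Tonian; 1349 million years to C

Sorted youngest-first by Ma: B (42.8), D (342.5), A (898), C (2247).
The third youngest is A at 898 Ma, which lies in 1000–720 Ma: the Tonian.
The fourth youngest is C at 2247 Ma; separation = |898 − 2247| = 1349 Myr.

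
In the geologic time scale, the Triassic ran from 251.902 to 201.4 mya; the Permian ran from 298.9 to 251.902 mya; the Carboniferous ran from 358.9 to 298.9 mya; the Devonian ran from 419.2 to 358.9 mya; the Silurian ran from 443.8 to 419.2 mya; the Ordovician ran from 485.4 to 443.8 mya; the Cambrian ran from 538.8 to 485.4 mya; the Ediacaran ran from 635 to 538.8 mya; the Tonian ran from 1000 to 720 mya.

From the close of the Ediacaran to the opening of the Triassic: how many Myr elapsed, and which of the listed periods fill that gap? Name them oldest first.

286.898 million years; Cambrian, Ordovician, Silurian, Devonian, Carboniferous, Permian

The Ediacaran closes at 538.8 Ma and the Triassic opens at 251.902 Ma, so the interval is 538.8 − 251.902 = 286.898 Myr.
A period fits inside if it starts at or after 538.8 Ma and ends at or before 251.902 Ma; oldest first that gives Cambrian, Ordovician, Silurian, Devonian, Carboniferous, Permian.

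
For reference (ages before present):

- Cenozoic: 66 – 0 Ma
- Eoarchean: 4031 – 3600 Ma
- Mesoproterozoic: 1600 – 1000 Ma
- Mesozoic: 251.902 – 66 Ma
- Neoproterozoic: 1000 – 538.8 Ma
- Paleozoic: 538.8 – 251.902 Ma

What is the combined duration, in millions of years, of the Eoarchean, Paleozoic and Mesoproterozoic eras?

Duration is start − end for each: (4031 − 3600) + (538.8 − 251.902) + (1600 − 1000).
That is 431 + 286.898 + 600, which totals 1317.898 million years.

1317.898 million years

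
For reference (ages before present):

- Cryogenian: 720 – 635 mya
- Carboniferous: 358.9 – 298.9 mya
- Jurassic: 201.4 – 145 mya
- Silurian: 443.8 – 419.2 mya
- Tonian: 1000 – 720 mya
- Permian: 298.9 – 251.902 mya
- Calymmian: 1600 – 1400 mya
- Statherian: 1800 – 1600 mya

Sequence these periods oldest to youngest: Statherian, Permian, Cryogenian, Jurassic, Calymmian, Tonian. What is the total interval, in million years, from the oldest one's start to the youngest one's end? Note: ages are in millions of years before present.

From the excerpt: Statherian 1800–1600; Permian 298.9–251.902; Cryogenian 720–635; Jurassic 201.4–145; Calymmian 1600–1400; Tonian 1000–720 (Ma).
Larger Ma is earlier, so the oldest is Statherian and the youngest is Jurassic; oldest to youngest: Statherian, Calymmian, Tonian, Cryogenian, Permian, Jurassic.
Oldest start 1800 minus youngest end 145 gives 1655 Myr overall.

Statherian → Calymmian → Tonian → Cryogenian → Permian → Jurassic; total span 1655 Myr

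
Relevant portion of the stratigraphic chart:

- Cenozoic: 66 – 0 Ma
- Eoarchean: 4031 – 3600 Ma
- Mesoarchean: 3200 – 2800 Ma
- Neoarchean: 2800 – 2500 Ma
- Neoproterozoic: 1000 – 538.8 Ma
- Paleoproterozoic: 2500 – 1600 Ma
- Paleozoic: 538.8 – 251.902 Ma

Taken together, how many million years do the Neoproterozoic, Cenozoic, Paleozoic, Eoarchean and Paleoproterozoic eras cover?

2145.098 million years

Each duration: Neoproterozoic = 461.2; Cenozoic = 66; Paleozoic = 286.898; Eoarchean = 431; Paleoproterozoic = 900.
Sum: 461.2 + 66 + 286.898 + 431 + 900 = 2145.098 Myr.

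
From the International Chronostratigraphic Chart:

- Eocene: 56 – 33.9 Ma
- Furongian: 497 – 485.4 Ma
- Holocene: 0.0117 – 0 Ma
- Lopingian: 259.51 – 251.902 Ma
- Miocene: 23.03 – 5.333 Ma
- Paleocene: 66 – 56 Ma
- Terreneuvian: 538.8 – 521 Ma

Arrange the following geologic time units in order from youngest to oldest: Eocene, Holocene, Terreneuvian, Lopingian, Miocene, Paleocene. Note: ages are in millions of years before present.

The oldest of these is Terreneuvian (starts 538.8 Ma) and the youngest is Holocene (ends 0 Ma).
In between, by decreasing start age: Lopingian (259.51), Paleocene (66), Eocene (56), Miocene (23.03).
Listing youngest first means reversing that sequence.

Holocene, Miocene, Eocene, Paleocene, Lopingian, Terreneuvian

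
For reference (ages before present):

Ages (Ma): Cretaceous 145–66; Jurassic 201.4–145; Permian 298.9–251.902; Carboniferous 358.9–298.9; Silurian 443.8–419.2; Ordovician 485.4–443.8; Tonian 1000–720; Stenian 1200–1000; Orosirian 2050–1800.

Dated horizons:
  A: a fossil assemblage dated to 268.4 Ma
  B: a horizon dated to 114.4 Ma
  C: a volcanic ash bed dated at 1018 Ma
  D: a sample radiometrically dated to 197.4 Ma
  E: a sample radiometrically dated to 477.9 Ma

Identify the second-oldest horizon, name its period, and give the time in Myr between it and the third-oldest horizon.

Larger Ma means older, so oldest first: C 1018 > E 477.9 > A 268.4 > D 197.4 > B 114.4.
Counting 2 along gives E (477.9 Ma); the excerpt puts that inside the Ordovician, 485.4–443.8 Ma.
Next in line is A (268.4 Ma), and 477.9 − 268.4 = 209.5 Myr.

E, in the Ordovician; 209.5 million years to A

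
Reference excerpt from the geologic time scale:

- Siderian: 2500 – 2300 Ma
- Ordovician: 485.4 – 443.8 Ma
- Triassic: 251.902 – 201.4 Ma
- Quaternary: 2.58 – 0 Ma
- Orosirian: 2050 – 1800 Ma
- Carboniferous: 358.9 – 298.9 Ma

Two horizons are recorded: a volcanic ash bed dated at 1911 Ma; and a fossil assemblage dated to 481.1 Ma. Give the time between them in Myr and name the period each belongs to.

1429.9 million years apart; the first in the Orosirian, the second in the Ordovician

Elapsed time: 1911 − 481.1 = 1429.9 Myr.
1911 Ma lies within 2050–1800 Ma: Orosirian.
481.1 Ma lies within 485.4–443.8 Ma: Ordovician.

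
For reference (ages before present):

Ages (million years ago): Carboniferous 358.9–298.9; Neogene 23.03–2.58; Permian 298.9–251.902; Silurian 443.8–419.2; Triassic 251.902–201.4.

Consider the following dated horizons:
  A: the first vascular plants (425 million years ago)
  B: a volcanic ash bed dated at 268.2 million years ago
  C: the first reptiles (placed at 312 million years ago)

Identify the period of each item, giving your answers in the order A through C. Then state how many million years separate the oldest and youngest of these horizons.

A — Silurian; B — Permian; C — Carboniferous; span 156.8 million years

Match each age against the start–end ranges in the excerpt: A = 425 Ma → Silurian (443.8–419.2); B = 268.2 Ma → Permian (298.9–251.902); C = 312 Ma → Carboniferous (358.9–298.9).
The largest age is 425 Ma and the smallest is 268.2 Ma; their difference is 156.8 Myr.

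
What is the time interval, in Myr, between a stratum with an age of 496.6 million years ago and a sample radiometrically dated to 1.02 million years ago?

496.6 − 1.02 = 495.58 million years.

495.58 million years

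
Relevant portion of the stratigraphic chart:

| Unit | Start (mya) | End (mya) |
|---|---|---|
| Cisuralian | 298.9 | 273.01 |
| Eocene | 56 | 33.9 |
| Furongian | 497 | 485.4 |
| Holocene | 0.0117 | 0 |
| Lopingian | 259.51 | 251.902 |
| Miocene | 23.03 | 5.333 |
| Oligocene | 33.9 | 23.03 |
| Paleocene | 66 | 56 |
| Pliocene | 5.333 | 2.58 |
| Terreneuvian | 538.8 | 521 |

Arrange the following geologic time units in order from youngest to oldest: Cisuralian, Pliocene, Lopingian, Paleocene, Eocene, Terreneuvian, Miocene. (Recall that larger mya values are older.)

Pliocene, Miocene, Eocene, Paleocene, Lopingian, Cisuralian, Terreneuvian

The oldest of these is Terreneuvian (starts 538.8 Ma) and the youngest is Pliocene (ends 2.58 Ma).
In between, by decreasing start age: Cisuralian (298.9), Lopingian (259.51), Paleocene (66), Eocene (56), Miocene (23.03).
Listing youngest first means reversing that sequence.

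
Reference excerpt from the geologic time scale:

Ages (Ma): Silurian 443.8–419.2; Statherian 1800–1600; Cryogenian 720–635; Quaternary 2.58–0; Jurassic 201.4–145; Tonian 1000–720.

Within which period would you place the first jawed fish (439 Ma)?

439 Ma lies between 443.8 and 419.2 Ma, so it falls in the Silurian.

Silurian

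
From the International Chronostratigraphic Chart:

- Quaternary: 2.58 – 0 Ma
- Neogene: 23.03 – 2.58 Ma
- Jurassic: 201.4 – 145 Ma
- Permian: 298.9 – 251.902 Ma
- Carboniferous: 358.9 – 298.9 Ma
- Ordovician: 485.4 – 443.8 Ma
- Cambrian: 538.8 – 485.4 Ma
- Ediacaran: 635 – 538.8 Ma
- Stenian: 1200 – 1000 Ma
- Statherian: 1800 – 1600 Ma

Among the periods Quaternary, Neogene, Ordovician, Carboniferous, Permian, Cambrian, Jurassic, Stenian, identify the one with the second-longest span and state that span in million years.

Durations: Quaternary 2.58; Neogene 20.45; Ordovician 41.6; Carboniferous 60; Permian 46.998; Cambrian 53.4; Jurassic 56.4; Stenian 200 Myr.
Sorted longest-first: Stenian (200), Carboniferous (60), Jurassic (56.4), Cambrian (53.4), Permian (46.998), Ordovician (41.6), Neogene (20.45), Quaternary (2.58).
The second longest is Carboniferous at 60 Myr.

Carboniferous, 60 million years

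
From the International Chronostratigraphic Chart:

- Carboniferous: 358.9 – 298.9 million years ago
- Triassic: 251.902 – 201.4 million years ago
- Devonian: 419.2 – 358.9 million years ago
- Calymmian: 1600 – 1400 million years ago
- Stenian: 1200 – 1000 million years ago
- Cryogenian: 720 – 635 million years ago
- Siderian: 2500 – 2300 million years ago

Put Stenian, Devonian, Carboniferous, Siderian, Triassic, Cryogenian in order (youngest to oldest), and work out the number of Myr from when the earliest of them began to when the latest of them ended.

Triassic, Carboniferous, Devonian, Cryogenian, Stenian, Siderian; total span 2298.6 Myr

Start ages (Ma): Siderian 2500, Stenian 1200, Cryogenian 720, Devonian 419.2, Carboniferous 358.9, Triassic 251.902.
Ordered youngest to oldest: Triassic, Carboniferous, Devonian, Cryogenian, Stenian, Siderian.
Span = 2500 − 201.4 = 2298.6 Myr.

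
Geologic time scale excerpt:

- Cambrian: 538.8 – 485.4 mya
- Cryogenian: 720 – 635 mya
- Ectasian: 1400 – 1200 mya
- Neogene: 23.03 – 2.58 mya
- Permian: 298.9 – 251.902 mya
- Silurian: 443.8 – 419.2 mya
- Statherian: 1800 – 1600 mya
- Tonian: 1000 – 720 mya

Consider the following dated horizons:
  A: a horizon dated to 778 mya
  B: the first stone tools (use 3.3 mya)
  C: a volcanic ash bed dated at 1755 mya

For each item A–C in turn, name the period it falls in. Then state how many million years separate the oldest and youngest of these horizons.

A — Tonian; B — Neogene; C — Statherian; span 1751.7 million years

A: 778 Ma lies in 1000–720 Ma, so Tonian.
B: 3.3 Ma lies in 23.03–2.58 Ma, so Neogene.
C: 1755 Ma lies in 1800–1600 Ma, so Statherian.
Oldest = 1755 Ma, youngest = 3.3 Ma → span 1751.7 Myr.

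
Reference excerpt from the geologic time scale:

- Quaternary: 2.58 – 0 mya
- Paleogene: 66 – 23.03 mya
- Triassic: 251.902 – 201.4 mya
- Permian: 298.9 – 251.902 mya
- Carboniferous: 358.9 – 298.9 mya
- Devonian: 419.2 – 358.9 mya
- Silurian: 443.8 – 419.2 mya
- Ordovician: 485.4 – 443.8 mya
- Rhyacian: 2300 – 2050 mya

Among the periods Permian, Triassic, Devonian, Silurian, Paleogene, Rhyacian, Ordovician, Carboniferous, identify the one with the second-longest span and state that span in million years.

Start − end for each: Permian 298.9 − 251.902 = 46.998; Triassic 251.902 − 201.4 = 50.502; Devonian 419.2 − 358.9 = 60.3; Silurian 443.8 − 419.2 = 24.6; Paleogene 66 − 23.03 = 42.97; Rhyacian 2300 − 2050 = 250; Ordovician 485.4 − 443.8 = 41.6; Carboniferous 358.9 − 298.9 = 60.
Ranking these from longest: Rhyacian > Devonian > Carboniferous > Triassic > Permian > Paleogene > Ordovician > Silurian.
Position 2 in that ranking is Devonian, which lasted 60.3 Myr.

Devonian, 60.3 million years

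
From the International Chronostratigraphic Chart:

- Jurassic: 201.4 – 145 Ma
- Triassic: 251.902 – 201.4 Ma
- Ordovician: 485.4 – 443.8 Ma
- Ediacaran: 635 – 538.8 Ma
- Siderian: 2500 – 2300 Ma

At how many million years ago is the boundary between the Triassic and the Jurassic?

201.4 Ma

The Triassic ends and the Jurassic begins at 201.4 Ma.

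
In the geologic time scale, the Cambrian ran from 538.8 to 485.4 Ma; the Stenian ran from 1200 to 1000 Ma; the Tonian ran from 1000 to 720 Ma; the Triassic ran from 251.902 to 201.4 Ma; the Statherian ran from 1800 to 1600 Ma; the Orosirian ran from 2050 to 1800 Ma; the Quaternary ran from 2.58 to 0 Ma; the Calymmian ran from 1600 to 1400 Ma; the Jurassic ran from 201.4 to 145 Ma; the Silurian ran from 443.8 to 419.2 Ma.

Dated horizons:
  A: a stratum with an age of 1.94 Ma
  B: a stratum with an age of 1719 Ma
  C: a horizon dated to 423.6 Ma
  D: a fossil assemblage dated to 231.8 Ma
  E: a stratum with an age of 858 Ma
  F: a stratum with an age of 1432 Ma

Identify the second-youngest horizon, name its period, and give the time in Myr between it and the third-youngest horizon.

Smaller Ma means younger, so youngest first: A 1.94 < D 231.8 < C 423.6 < E 858 < F 1432 < B 1719.
Counting 2 along gives D (231.8 Ma); the excerpt puts that inside the Triassic, 251.902–201.4 Ma.
Next in line is C (423.6 Ma), and 423.6 − 231.8 = 191.8 Myr.

D, in the Triassic; 191.8 million years to C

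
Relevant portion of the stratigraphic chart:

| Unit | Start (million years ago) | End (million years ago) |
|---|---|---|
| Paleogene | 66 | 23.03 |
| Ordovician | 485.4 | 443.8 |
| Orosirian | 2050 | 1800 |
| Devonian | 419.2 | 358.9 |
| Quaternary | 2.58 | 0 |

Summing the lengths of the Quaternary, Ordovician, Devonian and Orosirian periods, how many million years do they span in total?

354.48 million years

Each duration: Quaternary = 2.58; Ordovician = 41.6; Devonian = 60.3; Orosirian = 250.
Sum: 2.58 + 41.6 + 60.3 + 250 = 354.48 Myr.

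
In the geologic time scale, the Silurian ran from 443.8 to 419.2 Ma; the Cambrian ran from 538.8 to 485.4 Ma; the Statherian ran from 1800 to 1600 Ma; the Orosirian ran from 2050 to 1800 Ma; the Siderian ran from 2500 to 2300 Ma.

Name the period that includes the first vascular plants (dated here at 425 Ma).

Silurian

425 Ma lies between 443.8 and 419.2 Ma, so it falls in the Silurian.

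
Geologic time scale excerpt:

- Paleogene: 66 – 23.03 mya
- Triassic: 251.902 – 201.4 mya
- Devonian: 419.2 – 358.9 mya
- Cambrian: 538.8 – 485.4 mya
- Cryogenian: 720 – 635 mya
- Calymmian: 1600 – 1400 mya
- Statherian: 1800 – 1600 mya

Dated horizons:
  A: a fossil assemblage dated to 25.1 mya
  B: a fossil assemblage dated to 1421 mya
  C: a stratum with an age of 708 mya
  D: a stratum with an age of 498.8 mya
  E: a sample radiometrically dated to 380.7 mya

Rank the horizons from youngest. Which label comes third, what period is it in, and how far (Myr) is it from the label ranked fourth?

D, in the Cambrian; 209.2 million years to C

Sorted youngest-first by Ma: A (25.1), E (380.7), D (498.8), C (708), B (1421).
The third youngest is D at 498.8 Ma, which lies in 538.8–485.4 Ma: the Cambrian.
The fourth youngest is C at 708 Ma; separation = |498.8 − 708| = 209.2 Myr.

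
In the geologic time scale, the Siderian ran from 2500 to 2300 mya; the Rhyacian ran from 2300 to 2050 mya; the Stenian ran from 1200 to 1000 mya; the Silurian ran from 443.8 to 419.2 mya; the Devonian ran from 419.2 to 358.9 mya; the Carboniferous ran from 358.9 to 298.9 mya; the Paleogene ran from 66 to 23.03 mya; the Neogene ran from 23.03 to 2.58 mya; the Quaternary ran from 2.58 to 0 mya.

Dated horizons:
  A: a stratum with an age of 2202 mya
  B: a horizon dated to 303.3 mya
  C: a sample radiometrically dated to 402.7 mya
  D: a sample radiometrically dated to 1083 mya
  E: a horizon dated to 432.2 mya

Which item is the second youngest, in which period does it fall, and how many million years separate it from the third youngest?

C, in the Devonian; 29.5 million years to E

Smaller Ma means younger, so youngest first: B 303.3 < C 402.7 < E 432.2 < D 1083 < A 2202.
Counting 2 along gives C (402.7 Ma); the excerpt puts that inside the Devonian, 419.2–358.9 Ma.
Next in line is E (432.2 Ma), and 432.2 − 402.7 = 29.5 Myr.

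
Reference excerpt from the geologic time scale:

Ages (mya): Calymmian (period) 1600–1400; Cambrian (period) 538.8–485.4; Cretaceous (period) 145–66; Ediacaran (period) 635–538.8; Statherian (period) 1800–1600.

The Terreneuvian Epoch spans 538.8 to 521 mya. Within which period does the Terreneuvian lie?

Cambrian

The Terreneuvian (538.8–521 Ma) lies entirely within 538.8–485.4 Ma, the Cambrian Period.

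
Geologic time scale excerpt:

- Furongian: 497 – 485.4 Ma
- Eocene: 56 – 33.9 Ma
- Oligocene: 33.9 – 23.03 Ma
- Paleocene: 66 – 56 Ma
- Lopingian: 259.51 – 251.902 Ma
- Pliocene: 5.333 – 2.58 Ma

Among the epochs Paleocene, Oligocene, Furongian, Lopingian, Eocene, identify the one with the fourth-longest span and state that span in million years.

Durations: Paleocene 10; Oligocene 10.87; Furongian 11.6; Lopingian 7.608; Eocene 22.1 Myr.
Sorted longest-first: Eocene (22.1), Furongian (11.6), Oligocene (10.87), Paleocene (10), Lopingian (7.608).
The fourth longest is Paleocene at 10 Myr.

Paleocene, 10 million years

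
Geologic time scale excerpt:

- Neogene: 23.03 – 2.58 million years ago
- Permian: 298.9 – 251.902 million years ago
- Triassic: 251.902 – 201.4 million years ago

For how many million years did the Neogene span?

23.03 − 2.58 = 20.45 million years.

20.45 million years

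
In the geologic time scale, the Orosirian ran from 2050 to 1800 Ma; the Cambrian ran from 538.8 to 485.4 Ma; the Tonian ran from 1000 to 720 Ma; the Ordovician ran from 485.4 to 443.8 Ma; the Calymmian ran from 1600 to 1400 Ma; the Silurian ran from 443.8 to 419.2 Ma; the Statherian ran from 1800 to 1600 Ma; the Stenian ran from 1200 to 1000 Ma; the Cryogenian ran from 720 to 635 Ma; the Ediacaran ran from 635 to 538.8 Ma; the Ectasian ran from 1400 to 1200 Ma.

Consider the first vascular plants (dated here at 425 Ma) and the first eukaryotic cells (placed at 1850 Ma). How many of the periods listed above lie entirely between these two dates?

9

The older date is 1850 Ma and the younger is 425 Ma.
Periods with start < 1850 and end > 425 Ma: Statherian (1800–1600), Calymmian (1600–1400), Ectasian (1400–1200), Stenian (1200–1000), Tonian (1000–720), Cryogenian (720–635), Ediacaran (635–538.8), Cambrian (538.8–485.4), Ordovician (485.4–443.8).
That is 9 complete periods.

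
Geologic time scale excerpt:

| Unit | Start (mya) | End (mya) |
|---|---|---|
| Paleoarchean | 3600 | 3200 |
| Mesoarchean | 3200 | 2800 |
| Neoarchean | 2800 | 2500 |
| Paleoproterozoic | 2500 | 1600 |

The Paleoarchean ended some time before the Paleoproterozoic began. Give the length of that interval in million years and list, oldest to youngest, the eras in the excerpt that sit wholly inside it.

End of Paleoarchean = 3200 Ma; start of Paleoproterozoic = 2500 Ma.
Gap = 3200 − 2500 = 700 Myr.
Eras wholly inside 3200–2500 Ma: Mesoarchean (3200–2800), Neoarchean (2800–2500).

700 million years; Mesoarchean, Neoarchean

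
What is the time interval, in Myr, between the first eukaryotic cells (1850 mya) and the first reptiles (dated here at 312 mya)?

1850 − 312 = 1538 million years.

1538 million years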